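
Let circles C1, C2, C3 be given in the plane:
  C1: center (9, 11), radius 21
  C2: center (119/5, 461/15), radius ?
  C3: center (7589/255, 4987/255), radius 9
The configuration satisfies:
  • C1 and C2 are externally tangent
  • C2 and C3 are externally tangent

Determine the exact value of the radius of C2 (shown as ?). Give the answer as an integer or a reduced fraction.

1. [ext C1·C2]  r_C2² + 42r_C2 − 1507/9 = 0  ⇒  r_C2 = 11/3 (r>0 drops 1)
2. [ext C2·C3]  r_C2² + 18r_C2 − 715/9 = 0  ⇒  r_C2 = 11/3 (r>0 drops 1)

11/3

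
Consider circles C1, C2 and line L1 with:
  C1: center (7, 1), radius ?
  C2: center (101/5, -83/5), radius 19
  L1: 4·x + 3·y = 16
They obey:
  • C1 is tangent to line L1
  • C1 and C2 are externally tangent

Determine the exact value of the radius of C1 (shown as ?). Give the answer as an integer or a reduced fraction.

1. [C1‖L1]  r_C1² − 9 = 0  ⇒  r_C1 = 3 (r>0 drops 1)
2. [ext C1·C2]  r_C1² + 38r_C1 − 123 = 0  ⇒  r_C1 = 3 (r>0 drops 1)

3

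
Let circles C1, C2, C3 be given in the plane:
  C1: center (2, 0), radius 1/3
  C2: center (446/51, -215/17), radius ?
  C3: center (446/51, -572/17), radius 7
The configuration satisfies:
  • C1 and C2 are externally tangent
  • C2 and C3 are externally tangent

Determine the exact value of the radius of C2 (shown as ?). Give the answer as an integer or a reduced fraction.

14

1. [ext C1·C2]  r_C2² + (2/3)r_C2 − 616/3 = 0  ⇒  r_C2 = 14 (r>0 drops 1)
2. [ext C2·C3]  r_C2² + 14r_C2 − 392 = 0  ⇒  r_C2 = 14 (r>0 drops 1)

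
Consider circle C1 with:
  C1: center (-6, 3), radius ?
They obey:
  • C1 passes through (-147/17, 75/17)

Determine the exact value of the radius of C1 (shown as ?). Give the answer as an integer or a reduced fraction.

1. [C1∋P]  r_C1² − 9 = 0  ⇒  r_C1 = 3 (r>0 drops 1)

3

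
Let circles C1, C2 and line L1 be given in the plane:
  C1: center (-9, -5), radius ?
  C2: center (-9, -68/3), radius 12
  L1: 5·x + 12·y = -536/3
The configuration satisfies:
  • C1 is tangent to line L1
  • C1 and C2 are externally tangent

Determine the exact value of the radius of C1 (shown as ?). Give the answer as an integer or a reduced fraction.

1. [C1‖L1]  r_C1² − 289/9 = 0  ⇒  r_C1 = 17/3 (r>0 drops 1)
2. [ext C1·C2]  r_C1² + 24r_C1 − 1513/9 = 0  ⇒  r_C1 = 17/3 (r>0 drops 1)

17/3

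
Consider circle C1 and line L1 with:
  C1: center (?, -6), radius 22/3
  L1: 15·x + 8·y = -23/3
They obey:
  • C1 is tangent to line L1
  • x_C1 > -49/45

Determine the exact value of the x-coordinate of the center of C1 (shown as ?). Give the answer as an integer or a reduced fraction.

11

1. [C1‖L1]  x_C1² − (242/45)x_C1 − 2783/45 = 0  ⇒  x_C1 = -253/45 or 11
2. given x_C1 > -49/45: keep 11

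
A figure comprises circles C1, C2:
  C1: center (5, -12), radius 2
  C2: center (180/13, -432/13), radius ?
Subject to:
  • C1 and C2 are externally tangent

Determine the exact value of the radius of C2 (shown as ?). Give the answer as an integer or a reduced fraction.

21

1. [ext C1·C2]  r_C2² + 4r_C2 − 525 = 0  ⇒  r_C2 = 21 (r>0 drops 1)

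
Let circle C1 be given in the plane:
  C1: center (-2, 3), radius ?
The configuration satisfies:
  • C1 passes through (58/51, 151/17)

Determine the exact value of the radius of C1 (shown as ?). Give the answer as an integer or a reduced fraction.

1. [C1∋P]  r_C1² − 400/9 = 0  ⇒  r_C1 = 20/3 (r>0 drops 1)

20/3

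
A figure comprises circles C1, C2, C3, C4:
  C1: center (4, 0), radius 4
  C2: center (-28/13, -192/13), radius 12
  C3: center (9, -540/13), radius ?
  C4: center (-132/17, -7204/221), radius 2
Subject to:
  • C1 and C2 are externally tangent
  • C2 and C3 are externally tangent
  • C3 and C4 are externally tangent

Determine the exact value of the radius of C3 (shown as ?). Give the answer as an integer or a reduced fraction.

17

1. [ext C2·C3]  r_C3² + 24r_C3 − 697 = 0  ⇒  r_C3 = 17 (r>0 drops 1)
2. [ext C3·C4]  r_C3² + 4r_C3 − 357 = 0  ⇒  r_C3 = 17 (r>0 drops 1)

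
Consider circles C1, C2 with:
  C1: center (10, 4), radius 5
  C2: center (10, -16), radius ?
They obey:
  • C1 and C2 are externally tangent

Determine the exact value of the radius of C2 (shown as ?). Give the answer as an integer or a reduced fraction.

15

1. [ext C1·C2]  r_C2² + 10r_C2 − 375 = 0  ⇒  r_C2 = 15 (r>0 drops 1)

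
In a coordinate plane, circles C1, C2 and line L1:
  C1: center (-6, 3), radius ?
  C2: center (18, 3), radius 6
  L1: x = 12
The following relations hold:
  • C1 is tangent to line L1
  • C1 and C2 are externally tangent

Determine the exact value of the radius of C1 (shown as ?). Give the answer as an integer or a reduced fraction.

18

1. [C1‖L1]  r_C1² − 324 = 0  ⇒  r_C1 = 18 (r>0 drops 1)
2. [ext C1·C2]  r_C1² + 12r_C1 − 540 = 0  ⇒  r_C1 = 18 (r>0 drops 1)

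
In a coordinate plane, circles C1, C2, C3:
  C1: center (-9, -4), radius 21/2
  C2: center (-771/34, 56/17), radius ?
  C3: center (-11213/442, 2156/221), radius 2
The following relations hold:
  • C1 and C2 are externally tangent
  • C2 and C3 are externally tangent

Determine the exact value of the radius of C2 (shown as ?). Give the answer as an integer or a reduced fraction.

5

1. [ext C1·C2]  r_C2² + 21r_C2 − 130 = 0  ⇒  r_C2 = 5 (r>0 drops 1)
2. [ext C2·C3]  r_C2² + 4r_C2 − 45 = 0  ⇒  r_C2 = 5 (r>0 drops 1)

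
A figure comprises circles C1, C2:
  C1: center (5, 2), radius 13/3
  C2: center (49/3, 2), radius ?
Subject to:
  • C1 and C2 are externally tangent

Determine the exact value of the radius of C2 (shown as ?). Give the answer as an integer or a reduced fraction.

7

1. [ext C1·C2]  r_C2² + (26/3)r_C2 − 329/3 = 0  ⇒  r_C2 = 7 (r>0 drops 1)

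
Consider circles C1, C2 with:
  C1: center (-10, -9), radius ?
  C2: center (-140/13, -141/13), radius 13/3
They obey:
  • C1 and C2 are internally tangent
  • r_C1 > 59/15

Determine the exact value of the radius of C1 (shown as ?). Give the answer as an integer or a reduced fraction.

1. [int C1,C2]  r_C1² − (26/3)r_C1 + 133/9 = 0  ⇒  r_C1 = 7/3 or 19/3
2. given r_C1 > 59/15: keep 19/3

19/3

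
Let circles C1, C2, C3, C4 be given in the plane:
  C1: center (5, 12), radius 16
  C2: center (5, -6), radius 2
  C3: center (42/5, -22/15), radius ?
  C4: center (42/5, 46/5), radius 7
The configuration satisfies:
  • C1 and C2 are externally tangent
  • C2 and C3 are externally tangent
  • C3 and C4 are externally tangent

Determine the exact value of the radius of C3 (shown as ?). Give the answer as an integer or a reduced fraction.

1. [ext C2·C3]  r_C3² + 4r_C3 − 253/9 = 0  ⇒  r_C3 = 11/3 (r>0 drops 1)
2. [ext C3·C4]  r_C3² + 14r_C3 − 583/9 = 0  ⇒  r_C3 = 11/3 (r>0 drops 1)

11/3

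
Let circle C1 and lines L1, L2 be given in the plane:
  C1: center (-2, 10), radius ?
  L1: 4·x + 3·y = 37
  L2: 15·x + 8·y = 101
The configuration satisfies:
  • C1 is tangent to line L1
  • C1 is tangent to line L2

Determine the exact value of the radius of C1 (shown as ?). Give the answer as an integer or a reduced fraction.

3

1. [C1‖L1]  r_C1² − 9 = 0  ⇒  r_C1 = 3 (r>0 drops 1)
2. [C1‖L2]  r_C1² − 9 = 0  ⇒  r_C1 = 3 (r>0 drops 1)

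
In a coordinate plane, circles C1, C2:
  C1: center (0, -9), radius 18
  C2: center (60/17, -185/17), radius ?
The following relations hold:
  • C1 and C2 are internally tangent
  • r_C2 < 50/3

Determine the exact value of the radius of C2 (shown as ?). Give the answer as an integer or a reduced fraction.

14

1. [int C1,C2]  r_C2² − 36r_C2 + 308 = 0  ⇒  r_C2 = 14 or 22
2. given r_C2 < 50/3: keep 14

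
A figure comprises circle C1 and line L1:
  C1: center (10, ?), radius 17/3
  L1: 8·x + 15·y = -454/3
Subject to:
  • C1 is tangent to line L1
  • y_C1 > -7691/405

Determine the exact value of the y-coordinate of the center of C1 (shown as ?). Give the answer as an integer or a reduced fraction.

1. [C1‖L1]  y_C1² + (1388/45)y_C1 + 983/5 = 0  ⇒  y_C1 = -983/45 or -9
2. given y_C1 > -7691/405: keep -9

-9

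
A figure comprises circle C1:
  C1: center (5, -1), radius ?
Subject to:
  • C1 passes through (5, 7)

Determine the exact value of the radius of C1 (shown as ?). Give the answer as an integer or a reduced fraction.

8

1. [C1∋P]  r_C1² − 64 = 0  ⇒  r_C1 = 8 (r>0 drops 1)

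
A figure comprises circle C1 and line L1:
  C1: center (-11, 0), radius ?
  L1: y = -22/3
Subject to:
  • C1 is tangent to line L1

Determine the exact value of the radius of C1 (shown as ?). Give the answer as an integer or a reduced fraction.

22/3

1. [C1‖L1]  r_C1² − 484/9 = 0  ⇒  r_C1 = 22/3 (r>0 drops 1)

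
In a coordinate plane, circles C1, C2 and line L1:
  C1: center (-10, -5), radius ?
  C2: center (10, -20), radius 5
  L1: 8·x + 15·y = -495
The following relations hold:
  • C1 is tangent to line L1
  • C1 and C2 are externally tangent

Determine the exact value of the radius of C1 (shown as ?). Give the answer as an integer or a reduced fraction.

20

1. [C1‖L1]  r_C1² − 400 = 0  ⇒  r_C1 = 20 (r>0 drops 1)
2. [ext C1·C2]  r_C1² + 10r_C1 − 600 = 0  ⇒  r_C1 = 20 (r>0 drops 1)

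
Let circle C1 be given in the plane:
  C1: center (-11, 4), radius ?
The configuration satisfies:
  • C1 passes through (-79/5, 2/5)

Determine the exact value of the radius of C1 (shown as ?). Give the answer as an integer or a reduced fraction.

6

1. [C1∋P]  r_C1² − 36 = 0  ⇒  r_C1 = 6 (r>0 drops 1)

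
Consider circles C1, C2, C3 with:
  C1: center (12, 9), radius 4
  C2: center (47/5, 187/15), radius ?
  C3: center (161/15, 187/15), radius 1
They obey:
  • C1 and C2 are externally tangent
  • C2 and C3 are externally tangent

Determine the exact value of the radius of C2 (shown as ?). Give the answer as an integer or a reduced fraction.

1/3

1. [ext C1·C2]  r_C2² + 8r_C2 − 25/9 = 0  ⇒  r_C2 = 1/3 (r>0 drops 1)
2. [ext C2·C3]  r_C2² + 2r_C2 − 7/9 = 0  ⇒  r_C2 = 1/3 (r>0 drops 1)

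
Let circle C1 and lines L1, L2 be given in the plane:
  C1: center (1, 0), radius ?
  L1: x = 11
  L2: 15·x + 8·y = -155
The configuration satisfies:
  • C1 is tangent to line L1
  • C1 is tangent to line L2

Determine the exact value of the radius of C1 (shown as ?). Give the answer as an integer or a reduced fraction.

1. [C1‖L1]  r_C1² − 100 = 0  ⇒  r_C1 = 10 (r>0 drops 1)
2. [C1‖L2]  r_C1² − 100 = 0  ⇒  r_C1 = 10 (r>0 drops 1)

10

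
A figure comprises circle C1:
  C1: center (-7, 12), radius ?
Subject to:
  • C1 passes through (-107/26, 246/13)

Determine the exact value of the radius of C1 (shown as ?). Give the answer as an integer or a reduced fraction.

1. [C1∋P]  r_C1² − 225/4 = 0  ⇒  r_C1 = 15/2 (r>0 drops 1)

15/2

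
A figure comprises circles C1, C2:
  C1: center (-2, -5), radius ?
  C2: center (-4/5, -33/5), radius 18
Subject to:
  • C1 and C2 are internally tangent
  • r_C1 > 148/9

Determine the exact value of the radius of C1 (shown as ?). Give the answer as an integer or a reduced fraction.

1. [int C1,C2]  r_C1² − 36r_C1 + 320 = 0  ⇒  r_C1 = 16 or 20
2. given r_C1 > 148/9: keep 20

20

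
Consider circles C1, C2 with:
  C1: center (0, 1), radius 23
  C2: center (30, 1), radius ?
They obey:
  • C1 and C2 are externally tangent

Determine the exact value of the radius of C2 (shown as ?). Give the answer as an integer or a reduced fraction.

7

1. [ext C1·C2]  r_C2² + 46r_C2 − 371 = 0  ⇒  r_C2 = 7 (r>0 drops 1)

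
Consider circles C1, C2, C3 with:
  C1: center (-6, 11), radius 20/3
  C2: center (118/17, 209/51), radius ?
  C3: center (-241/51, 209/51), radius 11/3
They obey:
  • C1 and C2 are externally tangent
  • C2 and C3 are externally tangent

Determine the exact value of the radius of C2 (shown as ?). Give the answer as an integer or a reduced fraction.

1. [ext C1·C2]  r_C2² + (40/3)r_C2 − 512/3 = 0  ⇒  r_C2 = 8 (r>0 drops 1)
2. [ext C2·C3]  r_C2² + (22/3)r_C2 − 368/3 = 0  ⇒  r_C2 = 8 (r>0 drops 1)

8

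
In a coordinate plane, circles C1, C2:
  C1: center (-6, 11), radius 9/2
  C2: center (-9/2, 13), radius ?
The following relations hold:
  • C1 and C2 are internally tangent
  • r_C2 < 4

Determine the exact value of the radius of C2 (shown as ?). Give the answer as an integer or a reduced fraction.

2

1. [int C1,C2]  r_C2² − 9r_C2 + 14 = 0  ⇒  r_C2 = 2 or 7
2. given r_C2 < 4: keep 2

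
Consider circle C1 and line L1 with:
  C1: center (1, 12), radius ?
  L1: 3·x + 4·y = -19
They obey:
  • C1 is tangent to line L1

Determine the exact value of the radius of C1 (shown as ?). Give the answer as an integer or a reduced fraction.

1. [C1‖L1]  r_C1² − 196 = 0  ⇒  r_C1 = 14 (r>0 drops 1)

14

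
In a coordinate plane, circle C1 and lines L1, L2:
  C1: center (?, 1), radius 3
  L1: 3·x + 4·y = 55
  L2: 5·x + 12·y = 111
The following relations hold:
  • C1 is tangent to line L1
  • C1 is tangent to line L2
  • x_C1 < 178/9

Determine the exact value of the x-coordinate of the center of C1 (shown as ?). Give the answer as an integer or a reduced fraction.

12

1. [C1‖L1]  x_C1² − 34x_C1 + 264 = 0  ⇒  x_C1 = 12 or 22
2. [C1‖L2]  x_C1² − (198/5)x_C1 + 1656/5 = 0  ⇒  x_C1 = 12 or 138/5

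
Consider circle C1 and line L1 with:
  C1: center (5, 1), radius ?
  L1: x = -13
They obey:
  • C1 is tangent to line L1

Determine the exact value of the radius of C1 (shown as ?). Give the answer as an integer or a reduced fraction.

1. [C1‖L1]  r_C1² − 324 = 0  ⇒  r_C1 = 18 (r>0 drops 1)

18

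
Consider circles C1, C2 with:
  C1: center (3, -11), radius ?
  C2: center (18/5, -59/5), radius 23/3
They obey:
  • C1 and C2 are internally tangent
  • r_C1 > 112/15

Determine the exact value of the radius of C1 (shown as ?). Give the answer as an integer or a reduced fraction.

26/3

1. [int C1,C2]  r_C1² − (46/3)r_C1 + 520/9 = 0  ⇒  r_C1 = 20/3 or 26/3
2. given r_C1 > 112/15: keep 26/3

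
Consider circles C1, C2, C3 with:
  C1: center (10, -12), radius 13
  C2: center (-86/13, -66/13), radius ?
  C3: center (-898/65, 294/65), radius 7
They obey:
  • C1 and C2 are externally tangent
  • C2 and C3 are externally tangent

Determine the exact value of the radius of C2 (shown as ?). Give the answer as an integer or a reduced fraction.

5

1. [ext C1·C2]  r_C2² + 26r_C2 − 155 = 0  ⇒  r_C2 = 5 (r>0 drops 1)
2. [ext C2·C3]  r_C2² + 14r_C2 − 95 = 0  ⇒  r_C2 = 5 (r>0 drops 1)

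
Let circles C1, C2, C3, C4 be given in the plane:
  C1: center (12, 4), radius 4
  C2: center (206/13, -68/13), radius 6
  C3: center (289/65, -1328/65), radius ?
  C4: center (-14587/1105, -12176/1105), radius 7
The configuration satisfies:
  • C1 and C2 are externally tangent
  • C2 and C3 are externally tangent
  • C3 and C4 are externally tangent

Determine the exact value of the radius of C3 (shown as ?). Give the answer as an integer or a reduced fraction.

1. [ext C2·C3]  r_C3² + 12r_C3 − 325 = 0  ⇒  r_C3 = 13 (r>0 drops 1)
2. [ext C3·C4]  r_C3² + 14r_C3 − 351 = 0  ⇒  r_C3 = 13 (r>0 drops 1)

13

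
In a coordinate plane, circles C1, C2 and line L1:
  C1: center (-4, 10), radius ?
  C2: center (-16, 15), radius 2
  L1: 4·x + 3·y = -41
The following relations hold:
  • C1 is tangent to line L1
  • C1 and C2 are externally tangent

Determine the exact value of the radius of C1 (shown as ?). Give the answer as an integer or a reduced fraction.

1. [C1‖L1]  r_C1² − 121 = 0  ⇒  r_C1 = 11 (r>0 drops 1)
2. [ext C1·C2]  r_C1² + 4r_C1 − 165 = 0  ⇒  r_C1 = 11 (r>0 drops 1)

11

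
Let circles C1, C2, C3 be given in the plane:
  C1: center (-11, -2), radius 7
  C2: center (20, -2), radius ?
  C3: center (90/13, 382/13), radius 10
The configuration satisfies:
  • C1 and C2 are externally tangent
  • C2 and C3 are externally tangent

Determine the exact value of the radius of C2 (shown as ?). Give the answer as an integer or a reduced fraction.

1. [ext C1·C2]  r_C2² + 14r_C2 − 912 = 0  ⇒  r_C2 = 24 (r>0 drops 1)
2. [ext C2·C3]  r_C2² + 20r_C2 − 1056 = 0  ⇒  r_C2 = 24 (r>0 drops 1)

24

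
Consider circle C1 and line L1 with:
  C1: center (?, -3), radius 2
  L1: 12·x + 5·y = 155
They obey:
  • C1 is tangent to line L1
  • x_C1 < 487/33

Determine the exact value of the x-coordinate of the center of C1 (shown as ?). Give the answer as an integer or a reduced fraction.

12

1. [C1‖L1]  x_C1² − (85/3)x_C1 + 196 = 0  ⇒  x_C1 = 12 or 49/3
2. given x_C1 < 487/33: keep 12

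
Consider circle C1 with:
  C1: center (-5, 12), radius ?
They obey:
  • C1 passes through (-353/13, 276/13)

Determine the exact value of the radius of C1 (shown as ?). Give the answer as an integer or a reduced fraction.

1. [C1∋P]  r_C1² − 576 = 0  ⇒  r_C1 = 24 (r>0 drops 1)

24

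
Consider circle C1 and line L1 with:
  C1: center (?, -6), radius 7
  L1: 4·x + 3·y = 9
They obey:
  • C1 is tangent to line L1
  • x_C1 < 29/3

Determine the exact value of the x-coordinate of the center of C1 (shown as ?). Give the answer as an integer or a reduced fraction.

-2

1. [C1‖L1]  x_C1² − (27/2)x_C1 − 31 = 0  ⇒  x_C1 = -2 or 31/2
2. given x_C1 < 29/3: keep -2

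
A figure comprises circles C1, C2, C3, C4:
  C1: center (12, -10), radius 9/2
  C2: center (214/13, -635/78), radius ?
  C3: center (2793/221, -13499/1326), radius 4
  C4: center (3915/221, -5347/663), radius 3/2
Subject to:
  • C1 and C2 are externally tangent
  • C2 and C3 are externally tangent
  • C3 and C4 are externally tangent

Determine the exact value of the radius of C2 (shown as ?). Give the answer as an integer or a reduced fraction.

1/3

1. [ext C1·C2]  r_C2² + 9r_C2 − 28/9 = 0  ⇒  r_C2 = 1/3 (r>0 drops 1)
2. [ext C2·C3]  r_C2² + 8r_C2 − 25/9 = 0  ⇒  r_C2 = 1/3 (r>0 drops 1)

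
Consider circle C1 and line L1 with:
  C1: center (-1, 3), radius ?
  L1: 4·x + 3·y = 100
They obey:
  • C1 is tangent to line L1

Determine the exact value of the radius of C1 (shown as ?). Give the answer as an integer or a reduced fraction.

1. [C1‖L1]  r_C1² − 361 = 0  ⇒  r_C1 = 19 (r>0 drops 1)

19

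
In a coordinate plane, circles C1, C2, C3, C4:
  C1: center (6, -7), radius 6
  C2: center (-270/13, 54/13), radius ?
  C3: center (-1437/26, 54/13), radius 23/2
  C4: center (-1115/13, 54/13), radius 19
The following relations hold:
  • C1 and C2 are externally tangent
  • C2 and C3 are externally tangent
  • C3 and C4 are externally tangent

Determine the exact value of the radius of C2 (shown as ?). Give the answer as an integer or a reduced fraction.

1. [ext C1·C2]  r_C2² + 12r_C2 − 805 = 0  ⇒  r_C2 = 23 (r>0 drops 1)
2. [ext C2·C3]  r_C2² + 23r_C2 − 1058 = 0  ⇒  r_C2 = 23 (r>0 drops 1)

23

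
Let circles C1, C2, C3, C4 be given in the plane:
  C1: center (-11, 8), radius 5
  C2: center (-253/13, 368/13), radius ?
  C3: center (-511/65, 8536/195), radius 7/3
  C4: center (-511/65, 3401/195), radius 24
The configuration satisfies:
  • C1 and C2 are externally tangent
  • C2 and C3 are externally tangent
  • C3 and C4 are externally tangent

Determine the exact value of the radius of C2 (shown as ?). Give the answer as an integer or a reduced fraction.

17

1. [ext C1·C2]  r_C2² + 10r_C2 − 459 = 0  ⇒  r_C2 = 17 (r>0 drops 1)
2. [ext C2·C3]  r_C2² + (14/3)r_C2 − 1105/3 = 0  ⇒  r_C2 = 17 (r>0 drops 1)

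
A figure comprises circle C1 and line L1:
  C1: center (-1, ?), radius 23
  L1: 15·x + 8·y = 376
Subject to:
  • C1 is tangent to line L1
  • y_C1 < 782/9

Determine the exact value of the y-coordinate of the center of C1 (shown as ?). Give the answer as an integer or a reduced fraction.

0

1. [C1‖L1]  y_C1² − (391/4)y_C1 = 0  ⇒  y_C1 = 0 or 391/4
2. given y_C1 < 782/9: keep 0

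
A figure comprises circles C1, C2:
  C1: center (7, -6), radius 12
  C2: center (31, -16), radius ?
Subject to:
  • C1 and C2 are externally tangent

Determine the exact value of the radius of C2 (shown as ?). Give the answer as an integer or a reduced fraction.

14

1. [ext C1·C2]  r_C2² + 24r_C2 − 532 = 0  ⇒  r_C2 = 14 (r>0 drops 1)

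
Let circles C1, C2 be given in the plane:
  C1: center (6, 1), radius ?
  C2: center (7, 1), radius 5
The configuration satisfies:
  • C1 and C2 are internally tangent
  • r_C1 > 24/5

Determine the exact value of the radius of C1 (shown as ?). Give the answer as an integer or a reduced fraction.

1. [int C1,C2]  r_C1² − 10r_C1 + 24 = 0  ⇒  r_C1 = 4 or 6
2. given r_C1 > 24/5: keep 6

6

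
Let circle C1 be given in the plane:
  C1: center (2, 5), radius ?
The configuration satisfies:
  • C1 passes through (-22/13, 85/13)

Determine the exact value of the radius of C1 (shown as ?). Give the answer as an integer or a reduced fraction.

1. [C1∋P]  r_C1² − 16 = 0  ⇒  r_C1 = 4 (r>0 drops 1)

4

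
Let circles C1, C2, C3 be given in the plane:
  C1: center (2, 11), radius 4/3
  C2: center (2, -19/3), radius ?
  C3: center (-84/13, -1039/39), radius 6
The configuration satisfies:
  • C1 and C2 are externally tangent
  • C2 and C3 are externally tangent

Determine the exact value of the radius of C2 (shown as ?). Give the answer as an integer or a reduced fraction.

1. [ext C1·C2]  r_C2² + (8/3)r_C2 − 896/3 = 0  ⇒  r_C2 = 16 (r>0 drops 1)
2. [ext C2·C3]  r_C2² + 12r_C2 − 448 = 0  ⇒  r_C2 = 16 (r>0 drops 1)

16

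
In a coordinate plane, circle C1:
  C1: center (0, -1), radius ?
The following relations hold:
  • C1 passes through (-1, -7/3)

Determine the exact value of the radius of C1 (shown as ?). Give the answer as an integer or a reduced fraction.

1. [C1∋P]  r_C1² − 25/9 = 0  ⇒  r_C1 = 5/3 (r>0 drops 1)

5/3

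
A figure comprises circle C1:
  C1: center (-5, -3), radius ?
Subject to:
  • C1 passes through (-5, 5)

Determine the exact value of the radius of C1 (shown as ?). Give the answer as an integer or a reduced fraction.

8

1. [C1∋P]  r_C1² − 64 = 0  ⇒  r_C1 = 8 (r>0 drops 1)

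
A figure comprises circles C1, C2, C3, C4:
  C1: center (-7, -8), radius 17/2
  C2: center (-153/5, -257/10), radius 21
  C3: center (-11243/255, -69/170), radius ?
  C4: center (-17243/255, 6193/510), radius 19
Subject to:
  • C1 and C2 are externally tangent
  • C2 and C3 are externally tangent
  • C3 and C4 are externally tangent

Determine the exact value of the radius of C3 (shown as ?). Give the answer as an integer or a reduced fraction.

23/3

1. [ext C2·C3]  r_C3² + 42r_C3 − 3427/9 = 0  ⇒  r_C3 = 23/3 (r>0 drops 1)
2. [ext C3·C4]  r_C3² + 38r_C3 − 3151/9 = 0  ⇒  r_C3 = 23/3 (r>0 drops 1)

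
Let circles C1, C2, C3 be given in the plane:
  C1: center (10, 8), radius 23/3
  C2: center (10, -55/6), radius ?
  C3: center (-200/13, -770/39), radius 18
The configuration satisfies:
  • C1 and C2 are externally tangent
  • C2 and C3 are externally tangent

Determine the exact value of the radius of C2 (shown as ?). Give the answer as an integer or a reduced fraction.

19/2

1. [ext C1·C2]  r_C2² + (46/3)r_C2 − 2831/12 = 0  ⇒  r_C2 = 19/2 (r>0 drops 1)
2. [ext C2·C3]  r_C2² + 36r_C2 − 1729/4 = 0  ⇒  r_C2 = 19/2 (r>0 drops 1)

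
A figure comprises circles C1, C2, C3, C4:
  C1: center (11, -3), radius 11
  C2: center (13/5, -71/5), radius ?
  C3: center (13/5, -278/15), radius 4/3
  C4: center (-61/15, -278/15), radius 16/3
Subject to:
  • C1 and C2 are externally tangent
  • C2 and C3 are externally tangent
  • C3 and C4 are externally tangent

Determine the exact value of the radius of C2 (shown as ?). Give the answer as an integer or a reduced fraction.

3

1. [ext C1·C2]  r_C2² + 22r_C2 − 75 = 0  ⇒  r_C2 = 3 (r>0 drops 1)
2. [ext C2·C3]  r_C2² + (8/3)r_C2 − 17 = 0  ⇒  r_C2 = 3 (r>0 drops 1)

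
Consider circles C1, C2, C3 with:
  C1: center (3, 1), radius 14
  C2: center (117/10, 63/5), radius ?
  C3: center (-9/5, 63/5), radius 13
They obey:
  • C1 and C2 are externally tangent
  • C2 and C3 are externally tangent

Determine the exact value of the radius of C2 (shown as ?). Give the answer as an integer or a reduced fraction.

1. [ext C1·C2]  r_C2² + 28r_C2 − 57/4 = 0  ⇒  r_C2 = 1/2 (r>0 drops 1)
2. [ext C2·C3]  r_C2² + 26r_C2 − 53/4 = 0  ⇒  r_C2 = 1/2 (r>0 drops 1)

1/2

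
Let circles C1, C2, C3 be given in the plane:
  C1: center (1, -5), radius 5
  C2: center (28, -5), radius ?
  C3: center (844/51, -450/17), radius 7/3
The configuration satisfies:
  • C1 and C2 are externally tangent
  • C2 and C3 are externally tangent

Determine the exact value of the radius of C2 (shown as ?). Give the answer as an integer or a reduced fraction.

22

1. [ext C1·C2]  r_C2² + 10r_C2 − 704 = 0  ⇒  r_C2 = 22 (r>0 drops 1)
2. [ext C2·C3]  r_C2² + (14/3)r_C2 − 1760/3 = 0  ⇒  r_C2 = 22 (r>0 drops 1)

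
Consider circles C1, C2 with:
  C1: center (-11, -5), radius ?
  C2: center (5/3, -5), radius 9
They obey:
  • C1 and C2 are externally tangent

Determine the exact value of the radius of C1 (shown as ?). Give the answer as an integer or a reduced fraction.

1. [ext C1·C2]  r_C1² + 18r_C1 − 715/9 = 0  ⇒  r_C1 = 11/3 (r>0 drops 1)

11/3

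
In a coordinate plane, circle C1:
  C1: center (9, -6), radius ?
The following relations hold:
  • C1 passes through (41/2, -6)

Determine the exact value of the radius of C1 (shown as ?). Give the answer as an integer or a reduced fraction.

1. [C1∋P]  r_C1² − 529/4 = 0  ⇒  r_C1 = 23/2 (r>0 drops 1)

23/2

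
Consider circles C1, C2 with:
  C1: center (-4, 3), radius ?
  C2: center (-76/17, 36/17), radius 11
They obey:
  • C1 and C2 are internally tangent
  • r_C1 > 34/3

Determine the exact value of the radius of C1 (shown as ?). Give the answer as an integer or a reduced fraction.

1. [int C1,C2]  r_C1² − 22r_C1 + 120 = 0  ⇒  r_C1 = 10 or 12
2. given r_C1 > 34/3: keep 12

12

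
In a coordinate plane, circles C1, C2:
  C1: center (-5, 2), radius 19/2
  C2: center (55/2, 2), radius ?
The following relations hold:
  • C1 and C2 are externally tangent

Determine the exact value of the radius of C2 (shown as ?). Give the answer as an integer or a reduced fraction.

1. [ext C1·C2]  r_C2² + 19r_C2 − 966 = 0  ⇒  r_C2 = 23 (r>0 drops 1)

23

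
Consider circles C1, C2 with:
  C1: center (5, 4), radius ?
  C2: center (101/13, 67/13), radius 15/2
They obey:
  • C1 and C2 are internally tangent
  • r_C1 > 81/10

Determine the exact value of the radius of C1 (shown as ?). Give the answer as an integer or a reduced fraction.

21/2

1. [int C1,C2]  r_C1² − 15r_C1 + 189/4 = 0  ⇒  r_C1 = 9/2 or 21/2
2. given r_C1 > 81/10: keep 21/2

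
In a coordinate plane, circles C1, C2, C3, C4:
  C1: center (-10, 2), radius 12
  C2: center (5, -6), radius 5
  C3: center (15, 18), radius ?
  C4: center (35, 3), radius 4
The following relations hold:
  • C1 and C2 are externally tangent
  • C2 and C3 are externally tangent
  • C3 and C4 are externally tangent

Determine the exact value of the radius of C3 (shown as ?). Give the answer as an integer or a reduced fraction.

21

1. [ext C2·C3]  r_C3² + 10r_C3 − 651 = 0  ⇒  r_C3 = 21 (r>0 drops 1)
2. [ext C3·C4]  r_C3² + 8r_C3 − 609 = 0  ⇒  r_C3 = 21 (r>0 drops 1)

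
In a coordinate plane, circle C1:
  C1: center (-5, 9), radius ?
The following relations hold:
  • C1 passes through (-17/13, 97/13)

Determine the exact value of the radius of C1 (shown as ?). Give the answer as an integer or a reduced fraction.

4

1. [C1∋P]  r_C1² − 16 = 0  ⇒  r_C1 = 4 (r>0 drops 1)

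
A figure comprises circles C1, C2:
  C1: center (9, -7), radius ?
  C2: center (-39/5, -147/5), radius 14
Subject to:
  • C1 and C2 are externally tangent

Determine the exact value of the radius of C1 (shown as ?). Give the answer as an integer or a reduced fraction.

1. [ext C1·C2]  r_C1² + 28r_C1 − 588 = 0  ⇒  r_C1 = 14 (r>0 drops 1)

14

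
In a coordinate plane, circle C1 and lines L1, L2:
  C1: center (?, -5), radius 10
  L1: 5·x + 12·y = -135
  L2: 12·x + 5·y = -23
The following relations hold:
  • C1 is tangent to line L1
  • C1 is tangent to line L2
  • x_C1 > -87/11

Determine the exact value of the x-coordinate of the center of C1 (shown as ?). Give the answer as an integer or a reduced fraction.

11

1. [C1‖L1]  x_C1² + 30x_C1 − 451 = 0  ⇒  x_C1 = -41 or 11
2. [C1‖L2]  x_C1² − (1/3)x_C1 − 352/3 = 0  ⇒  x_C1 = -32/3 or 11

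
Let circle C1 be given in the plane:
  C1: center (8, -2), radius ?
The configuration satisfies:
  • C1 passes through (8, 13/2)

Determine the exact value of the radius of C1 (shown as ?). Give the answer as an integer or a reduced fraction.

17/2

1. [C1∋P]  r_C1² − 289/4 = 0  ⇒  r_C1 = 17/2 (r>0 drops 1)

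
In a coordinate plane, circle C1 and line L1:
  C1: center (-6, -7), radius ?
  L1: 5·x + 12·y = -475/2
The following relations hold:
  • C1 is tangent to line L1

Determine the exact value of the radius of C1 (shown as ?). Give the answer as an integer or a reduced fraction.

1. [C1‖L1]  r_C1² − 361/4 = 0  ⇒  r_C1 = 19/2 (r>0 drops 1)

19/2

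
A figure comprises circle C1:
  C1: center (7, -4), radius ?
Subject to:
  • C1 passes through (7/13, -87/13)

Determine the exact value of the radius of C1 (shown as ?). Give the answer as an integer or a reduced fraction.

7

1. [C1∋P]  r_C1² − 49 = 0  ⇒  r_C1 = 7 (r>0 drops 1)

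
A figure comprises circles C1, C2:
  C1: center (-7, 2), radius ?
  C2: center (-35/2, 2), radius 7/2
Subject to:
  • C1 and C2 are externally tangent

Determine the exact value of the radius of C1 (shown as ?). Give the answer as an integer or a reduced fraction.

1. [ext C1·C2]  r_C1² + 7r_C1 − 98 = 0  ⇒  r_C1 = 7 (r>0 drops 1)

7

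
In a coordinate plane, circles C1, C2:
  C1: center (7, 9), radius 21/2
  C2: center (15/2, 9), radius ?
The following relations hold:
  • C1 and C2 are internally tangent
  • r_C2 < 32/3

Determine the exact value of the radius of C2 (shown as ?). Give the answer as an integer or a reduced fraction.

1. [int C1,C2]  r_C2² − 21r_C2 + 110 = 0  ⇒  r_C2 = 10 or 11
2. given r_C2 < 32/3: keep 10

10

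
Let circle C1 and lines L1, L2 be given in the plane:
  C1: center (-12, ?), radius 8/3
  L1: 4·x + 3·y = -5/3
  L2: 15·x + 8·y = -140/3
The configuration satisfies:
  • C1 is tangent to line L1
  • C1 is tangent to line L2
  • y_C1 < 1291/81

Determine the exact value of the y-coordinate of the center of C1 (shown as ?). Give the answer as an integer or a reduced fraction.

11

1. [C1‖L1]  y_C1² − (278/9)y_C1 + 1969/9 = 0  ⇒  y_C1 = 11 or 179/9
2. [C1‖L2]  y_C1² − (100/3)y_C1 + 737/3 = 0  ⇒  y_C1 = 11 or 67/3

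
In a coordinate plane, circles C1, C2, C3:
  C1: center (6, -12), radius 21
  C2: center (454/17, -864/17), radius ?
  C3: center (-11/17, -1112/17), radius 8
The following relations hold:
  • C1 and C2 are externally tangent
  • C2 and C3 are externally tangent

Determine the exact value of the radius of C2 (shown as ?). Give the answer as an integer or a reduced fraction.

1. [ext C1·C2]  r_C2² + 42r_C2 − 1495 = 0  ⇒  r_C2 = 23 (r>0 drops 1)
2. [ext C2·C3]  r_C2² + 16r_C2 − 897 = 0  ⇒  r_C2 = 23 (r>0 drops 1)

23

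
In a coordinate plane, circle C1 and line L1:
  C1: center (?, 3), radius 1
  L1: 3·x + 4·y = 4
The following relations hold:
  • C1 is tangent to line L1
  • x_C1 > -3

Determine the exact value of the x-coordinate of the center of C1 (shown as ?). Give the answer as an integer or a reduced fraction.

1. [C1‖L1]  x_C1² + (16/3)x_C1 + 13/3 = 0  ⇒  x_C1 = -13/3 or -1
2. given x_C1 > -3: keep -1

-1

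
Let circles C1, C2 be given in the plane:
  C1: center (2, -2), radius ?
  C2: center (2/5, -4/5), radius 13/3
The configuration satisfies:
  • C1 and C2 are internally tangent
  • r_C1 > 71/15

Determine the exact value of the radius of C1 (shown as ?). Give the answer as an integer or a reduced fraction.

1. [int C1,C2]  r_C1² − (26/3)r_C1 + 133/9 = 0  ⇒  r_C1 = 7/3 or 19/3
2. given r_C1 > 71/15: keep 19/3

19/3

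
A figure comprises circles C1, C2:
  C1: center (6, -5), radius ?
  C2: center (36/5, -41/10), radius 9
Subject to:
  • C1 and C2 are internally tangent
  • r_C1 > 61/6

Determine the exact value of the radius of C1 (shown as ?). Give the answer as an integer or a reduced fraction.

21/2

1. [int C1,C2]  r_C1² − 18r_C1 + 315/4 = 0  ⇒  r_C1 = 15/2 or 21/2
2. given r_C1 > 61/6: keep 21/2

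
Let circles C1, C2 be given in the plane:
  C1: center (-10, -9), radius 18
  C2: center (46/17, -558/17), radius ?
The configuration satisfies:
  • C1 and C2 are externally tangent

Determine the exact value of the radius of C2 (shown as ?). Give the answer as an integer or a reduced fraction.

9

1. [ext C1·C2]  r_C2² + 36r_C2 − 405 = 0  ⇒  r_C2 = 9 (r>0 drops 1)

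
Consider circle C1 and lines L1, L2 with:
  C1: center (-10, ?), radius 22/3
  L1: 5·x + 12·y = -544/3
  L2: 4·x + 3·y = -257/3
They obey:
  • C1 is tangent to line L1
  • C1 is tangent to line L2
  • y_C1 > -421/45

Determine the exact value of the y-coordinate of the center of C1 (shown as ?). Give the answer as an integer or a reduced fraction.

1. [C1‖L1]  y_C1² + (197/9)y_C1 + 170/3 = 0  ⇒  y_C1 = -170/9 or -3
2. [C1‖L2]  y_C1² + (274/9)y_C1 + 247/3 = 0  ⇒  y_C1 = -247/9 or -3

-3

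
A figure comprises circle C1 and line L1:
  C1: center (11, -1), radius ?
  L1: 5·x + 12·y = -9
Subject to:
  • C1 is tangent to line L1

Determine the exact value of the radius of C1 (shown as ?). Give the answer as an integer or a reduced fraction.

1. [C1‖L1]  r_C1² − 16 = 0  ⇒  r_C1 = 4 (r>0 drops 1)

4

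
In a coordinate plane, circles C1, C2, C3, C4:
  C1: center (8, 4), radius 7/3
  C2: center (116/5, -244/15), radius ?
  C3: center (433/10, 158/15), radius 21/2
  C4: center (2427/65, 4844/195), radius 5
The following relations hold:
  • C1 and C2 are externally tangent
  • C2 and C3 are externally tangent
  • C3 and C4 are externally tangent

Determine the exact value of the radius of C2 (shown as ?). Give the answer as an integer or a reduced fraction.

23

1. [ext C1·C2]  r_C2² + (14/3)r_C2 − 1909/3 = 0  ⇒  r_C2 = 23 (r>0 drops 1)
2. [ext C2·C3]  r_C2² + 21r_C2 − 1012 = 0  ⇒  r_C2 = 23 (r>0 drops 1)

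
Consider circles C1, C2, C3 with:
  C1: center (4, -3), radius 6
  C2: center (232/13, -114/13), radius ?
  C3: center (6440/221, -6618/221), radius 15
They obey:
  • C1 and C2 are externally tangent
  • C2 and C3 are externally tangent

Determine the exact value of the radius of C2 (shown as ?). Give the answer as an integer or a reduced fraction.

9

1. [ext C1·C2]  r_C2² + 12r_C2 − 189 = 0  ⇒  r_C2 = 9 (r>0 drops 1)
2. [ext C2·C3]  r_C2² + 30r_C2 − 351 = 0  ⇒  r_C2 = 9 (r>0 drops 1)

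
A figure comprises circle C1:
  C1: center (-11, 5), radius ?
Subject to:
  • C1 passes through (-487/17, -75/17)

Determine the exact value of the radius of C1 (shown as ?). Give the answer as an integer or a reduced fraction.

1. [C1∋P]  r_C1² − 400 = 0  ⇒  r_C1 = 20 (r>0 drops 1)

20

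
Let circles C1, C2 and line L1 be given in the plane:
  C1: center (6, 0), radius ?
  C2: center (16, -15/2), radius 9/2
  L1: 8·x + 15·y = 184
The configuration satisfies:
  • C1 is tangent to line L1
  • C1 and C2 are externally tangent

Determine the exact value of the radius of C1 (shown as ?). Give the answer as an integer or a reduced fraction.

1. [C1‖L1]  r_C1² − 64 = 0  ⇒  r_C1 = 8 (r>0 drops 1)
2. [ext C1·C2]  r_C1² + 9r_C1 − 136 = 0  ⇒  r_C1 = 8 (r>0 drops 1)

8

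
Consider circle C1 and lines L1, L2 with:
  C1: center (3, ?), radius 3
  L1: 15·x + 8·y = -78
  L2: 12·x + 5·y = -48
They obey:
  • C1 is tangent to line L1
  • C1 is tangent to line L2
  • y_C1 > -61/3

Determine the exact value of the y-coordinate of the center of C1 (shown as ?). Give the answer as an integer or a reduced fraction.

-9

1. [C1‖L1]  y_C1² + (123/4)y_C1 + 783/4 = 0  ⇒  y_C1 = -87/4 or -9
2. [C1‖L2]  y_C1² + (168/5)y_C1 + 1107/5 = 0  ⇒  y_C1 = -123/5 or -9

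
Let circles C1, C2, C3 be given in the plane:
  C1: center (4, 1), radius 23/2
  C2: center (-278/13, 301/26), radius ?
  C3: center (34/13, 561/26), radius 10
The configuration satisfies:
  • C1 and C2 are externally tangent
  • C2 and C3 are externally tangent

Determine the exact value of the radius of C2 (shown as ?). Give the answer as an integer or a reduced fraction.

1. [ext C1·C2]  r_C2² + 23r_C2 − 624 = 0  ⇒  r_C2 = 16 (r>0 drops 1)
2. [ext C2·C3]  r_C2² + 20r_C2 − 576 = 0  ⇒  r_C2 = 16 (r>0 drops 1)

16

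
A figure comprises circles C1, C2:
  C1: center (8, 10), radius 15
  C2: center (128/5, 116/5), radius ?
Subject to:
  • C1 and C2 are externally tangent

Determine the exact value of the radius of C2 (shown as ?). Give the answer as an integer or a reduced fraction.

1. [ext C1·C2]  r_C2² + 30r_C2 − 259 = 0  ⇒  r_C2 = 7 (r>0 drops 1)

7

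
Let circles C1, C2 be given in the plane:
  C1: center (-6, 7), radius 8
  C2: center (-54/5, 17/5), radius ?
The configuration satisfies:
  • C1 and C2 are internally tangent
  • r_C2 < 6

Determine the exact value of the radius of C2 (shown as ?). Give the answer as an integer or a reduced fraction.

1. [int C1,C2]  r_C2² − 16r_C2 + 28 = 0  ⇒  r_C2 = 2 or 14
2. given r_C2 < 6: keep 2

2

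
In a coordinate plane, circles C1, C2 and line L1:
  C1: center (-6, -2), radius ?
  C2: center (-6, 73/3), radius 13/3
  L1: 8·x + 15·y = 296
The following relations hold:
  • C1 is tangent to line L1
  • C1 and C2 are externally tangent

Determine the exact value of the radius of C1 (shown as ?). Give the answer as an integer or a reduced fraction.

1. [C1‖L1]  r_C1² − 484 = 0  ⇒  r_C1 = 22 (r>0 drops 1)
2. [ext C1·C2]  r_C1² + (26/3)r_C1 − 2024/3 = 0  ⇒  r_C1 = 22 (r>0 drops 1)

22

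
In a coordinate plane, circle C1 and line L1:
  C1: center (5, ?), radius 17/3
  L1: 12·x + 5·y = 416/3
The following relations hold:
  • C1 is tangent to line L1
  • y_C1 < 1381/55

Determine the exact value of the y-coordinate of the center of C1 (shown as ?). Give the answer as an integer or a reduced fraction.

1. [C1‖L1]  y_C1² − (472/15)y_C1 + 457/15 = 0  ⇒  y_C1 = 1 or 457/15
2. given y_C1 < 1381/55: keep 1

1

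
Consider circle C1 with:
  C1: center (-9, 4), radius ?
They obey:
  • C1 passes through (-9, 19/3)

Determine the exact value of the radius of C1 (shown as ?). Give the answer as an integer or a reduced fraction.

1. [C1∋P]  r_C1² − 49/9 = 0  ⇒  r_C1 = 7/3 (r>0 drops 1)

7/3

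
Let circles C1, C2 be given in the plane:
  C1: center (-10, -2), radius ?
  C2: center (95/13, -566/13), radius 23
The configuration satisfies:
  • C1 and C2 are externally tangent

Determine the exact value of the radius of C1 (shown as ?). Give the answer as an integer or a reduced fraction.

1. [ext C1·C2]  r_C1² + 46r_C1 − 1496 = 0  ⇒  r_C1 = 22 (r>0 drops 1)

22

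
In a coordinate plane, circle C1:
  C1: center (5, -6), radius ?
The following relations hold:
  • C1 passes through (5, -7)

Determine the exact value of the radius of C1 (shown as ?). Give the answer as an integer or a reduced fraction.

1

1. [C1∋P]  r_C1² − 1 = 0  ⇒  r_C1 = 1 (r>0 drops 1)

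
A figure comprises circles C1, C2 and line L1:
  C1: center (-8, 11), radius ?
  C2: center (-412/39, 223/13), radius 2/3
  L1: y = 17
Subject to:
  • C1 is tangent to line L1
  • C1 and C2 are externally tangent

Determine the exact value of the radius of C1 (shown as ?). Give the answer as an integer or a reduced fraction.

6

1. [C1‖L1]  r_C1² − 36 = 0  ⇒  r_C1 = 6 (r>0 drops 1)
2. [ext C1·C2]  r_C1² + (4/3)r_C1 − 44 = 0  ⇒  r_C1 = 6 (r>0 drops 1)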